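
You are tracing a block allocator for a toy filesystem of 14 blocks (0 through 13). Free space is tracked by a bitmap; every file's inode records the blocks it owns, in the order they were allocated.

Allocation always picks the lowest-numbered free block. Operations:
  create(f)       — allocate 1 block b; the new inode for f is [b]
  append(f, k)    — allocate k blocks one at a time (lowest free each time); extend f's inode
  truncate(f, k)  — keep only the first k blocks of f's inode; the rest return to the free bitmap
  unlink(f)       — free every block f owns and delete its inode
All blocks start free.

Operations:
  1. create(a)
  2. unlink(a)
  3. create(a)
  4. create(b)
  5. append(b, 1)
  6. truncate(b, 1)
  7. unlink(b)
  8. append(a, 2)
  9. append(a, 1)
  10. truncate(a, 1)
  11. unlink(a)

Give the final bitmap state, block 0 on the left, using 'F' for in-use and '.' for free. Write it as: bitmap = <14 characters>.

bitmap = ..............

after create(a) → a:[0]  free=[F.............]
after unlink(a) →   free=[..............]
after create(a) → a:[0]  free=[F.............]
after create(b) → a:[0], b:[1]  free=[FF............]
after append(b, 1) → a:[0], b:[1, 2]  free=[FFF...........]
after truncate(b, 1) → a:[0], b:[1]  free=[FF............]
after unlink(b) → a:[0]  free=[F.............]
after append(a, 2) → a:[0, 1, 2]  free=[FFF...........]
after append(a, 1) → a:[0, 1, 2, 3]  free=[FFFF..........]
after truncate(a, 1) → a:[0]  free=[F.............]
after unlink(a) →   free=[..............]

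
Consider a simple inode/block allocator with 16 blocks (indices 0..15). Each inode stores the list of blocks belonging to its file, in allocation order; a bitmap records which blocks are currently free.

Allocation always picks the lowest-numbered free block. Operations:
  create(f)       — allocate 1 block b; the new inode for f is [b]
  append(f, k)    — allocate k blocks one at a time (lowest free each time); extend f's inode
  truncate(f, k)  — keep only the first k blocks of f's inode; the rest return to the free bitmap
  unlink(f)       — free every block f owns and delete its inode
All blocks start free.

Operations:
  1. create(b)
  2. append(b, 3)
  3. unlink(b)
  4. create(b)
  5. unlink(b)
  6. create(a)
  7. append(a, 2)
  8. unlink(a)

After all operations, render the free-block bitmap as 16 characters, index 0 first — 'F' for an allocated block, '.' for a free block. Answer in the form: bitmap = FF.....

bitmap = ................

after create(b) → b:[0]  free=[F...............]
after append(b, 3) → b:[0, 1, 2, 3]  free=[FFFF............]
after unlink(b) →   free=[................]
after create(b) → b:[0]  free=[F...............]
after unlink(b) →   free=[................]
after create(a) → a:[0]  free=[F...............]
after append(a, 2) → a:[0, 1, 2]  free=[FFF.............]
after unlink(a) →   free=[................]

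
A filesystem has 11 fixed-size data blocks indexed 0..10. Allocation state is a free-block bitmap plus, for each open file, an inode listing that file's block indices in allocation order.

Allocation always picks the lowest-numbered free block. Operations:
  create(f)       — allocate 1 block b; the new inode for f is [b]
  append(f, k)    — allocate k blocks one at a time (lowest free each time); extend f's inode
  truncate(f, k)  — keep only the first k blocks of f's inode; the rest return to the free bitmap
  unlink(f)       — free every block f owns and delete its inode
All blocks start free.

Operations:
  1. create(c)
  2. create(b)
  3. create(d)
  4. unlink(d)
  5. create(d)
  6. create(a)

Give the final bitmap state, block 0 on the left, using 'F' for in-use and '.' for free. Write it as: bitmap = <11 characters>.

create(c): bitmap=F.......... | c=[0]
create(b): bitmap=FF......... | b=[1] c=[0]
create(d): bitmap=FFF........ | b=[1] c=[0] d=[2]
unlink(d): bitmap=FF......... | b=[1] c=[0]
create(d): bitmap=FFF........ | b=[1] c=[0] d=[2]
create(a): bitmap=FFFF....... | a=[3] b=[1] c=[0] d=[2]

bitmap = FFFF.......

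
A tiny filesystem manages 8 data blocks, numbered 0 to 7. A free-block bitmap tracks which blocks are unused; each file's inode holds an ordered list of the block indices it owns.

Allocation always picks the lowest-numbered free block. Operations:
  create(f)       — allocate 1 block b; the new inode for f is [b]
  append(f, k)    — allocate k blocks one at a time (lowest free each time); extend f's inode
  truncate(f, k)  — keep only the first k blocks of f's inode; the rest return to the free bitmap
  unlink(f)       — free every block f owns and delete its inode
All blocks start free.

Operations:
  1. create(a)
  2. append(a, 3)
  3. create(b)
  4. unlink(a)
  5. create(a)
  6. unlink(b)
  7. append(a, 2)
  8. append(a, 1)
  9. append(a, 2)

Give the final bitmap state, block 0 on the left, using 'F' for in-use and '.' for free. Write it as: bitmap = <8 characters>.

bitmap = FFFFFF..

create(a): bitmap=F....... | a=[0]
append(a, 3): bitmap=FFFF.... | a=[0, 1, 2, 3]
create(b): bitmap=FFFFF... | a=[0, 1, 2, 3] b=[4]
unlink(a): bitmap=....F... | b=[4]
create(a): bitmap=F...F... | a=[0] b=[4]
unlink(b): bitmap=F....... | a=[0]
append(a, 2): bitmap=FFF..... | a=[0, 1, 2]
append(a, 1): bitmap=FFFF.... | a=[0, 1, 2, 3]
append(a, 2): bitmap=FFFFFF.. | a=[0, 1, 2, 3, 4, 5]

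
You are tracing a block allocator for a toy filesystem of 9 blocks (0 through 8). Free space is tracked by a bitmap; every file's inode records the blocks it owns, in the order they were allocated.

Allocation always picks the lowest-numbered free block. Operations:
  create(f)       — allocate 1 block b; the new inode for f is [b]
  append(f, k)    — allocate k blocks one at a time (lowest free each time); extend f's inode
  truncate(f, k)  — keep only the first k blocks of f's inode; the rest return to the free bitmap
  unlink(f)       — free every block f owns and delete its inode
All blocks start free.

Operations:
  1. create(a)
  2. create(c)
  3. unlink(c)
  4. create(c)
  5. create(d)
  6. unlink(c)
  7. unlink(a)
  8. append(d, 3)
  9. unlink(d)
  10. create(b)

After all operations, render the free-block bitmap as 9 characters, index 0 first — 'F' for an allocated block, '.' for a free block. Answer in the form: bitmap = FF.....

bitmap = F........

[1] create(a) — a=0 (map F........)
[2] create(c) — a=0 c=1 (map FF.......)
[3] unlink(c) — a=0 (map F........)
[4] create(c) — a=0 c=1 (map FF.......)
[5] create(d) — a=0 c=1 d=2 (map FFF......)
[6] unlink(c) — a=0 d=2 (map F.F......)
[7] unlink(a) — d=2 (map ..F......)
[8] append(d, 3) — d=2,0,1,3 (map FFFF.....)
[9] unlink(d) —  (map .........)
[10] create(b) — b=0 (map F........)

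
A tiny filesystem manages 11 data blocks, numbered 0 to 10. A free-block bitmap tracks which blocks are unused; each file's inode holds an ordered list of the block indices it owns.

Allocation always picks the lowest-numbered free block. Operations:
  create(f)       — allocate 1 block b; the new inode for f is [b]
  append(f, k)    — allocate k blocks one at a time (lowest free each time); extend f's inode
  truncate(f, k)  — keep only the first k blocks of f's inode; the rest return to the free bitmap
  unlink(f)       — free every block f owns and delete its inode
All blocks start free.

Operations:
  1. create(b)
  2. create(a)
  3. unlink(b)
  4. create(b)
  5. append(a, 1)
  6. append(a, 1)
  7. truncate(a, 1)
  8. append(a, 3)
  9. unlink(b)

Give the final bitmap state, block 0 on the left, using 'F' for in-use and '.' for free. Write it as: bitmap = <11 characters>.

bitmap = .FFFF......

  1. create(b)  ⇒  F..........  {b→[0]}
  2. create(a)  ⇒  FF.........  {a→[1]; b→[0]}
  3. unlink(b)  ⇒  .F.........  {a→[1]}
  4. create(b)  ⇒  FF.........  {a→[1]; b→[0]}
  5. append(a, 1)  ⇒  FFF........  {a→[1, 2]; b→[0]}
  6. append(a, 1)  ⇒  FFFF.......  {a→[1, 2, 3]; b→[0]}
  7. truncate(a, 1)  ⇒  FF.........  {a→[1]; b→[0]}
  8. append(a, 3)  ⇒  FFFFF......  {a→[1, 2, 3, 4]; b→[0]}
  9. unlink(b)  ⇒  .FFFF......  {a→[1, 2, 3, 4]}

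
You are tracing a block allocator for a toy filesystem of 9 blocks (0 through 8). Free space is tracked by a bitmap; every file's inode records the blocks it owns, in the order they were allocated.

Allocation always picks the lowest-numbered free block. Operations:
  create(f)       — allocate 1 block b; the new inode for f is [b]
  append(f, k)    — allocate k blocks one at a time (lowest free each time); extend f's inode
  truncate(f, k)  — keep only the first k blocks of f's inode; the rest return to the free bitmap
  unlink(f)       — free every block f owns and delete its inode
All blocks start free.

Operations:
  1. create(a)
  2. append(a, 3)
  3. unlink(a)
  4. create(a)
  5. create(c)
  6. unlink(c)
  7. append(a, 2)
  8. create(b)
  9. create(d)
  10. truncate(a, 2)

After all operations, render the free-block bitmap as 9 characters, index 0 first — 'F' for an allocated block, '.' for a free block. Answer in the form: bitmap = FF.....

  1. create(a)  ⇒  F........  {a→[0]}
  2. append(a, 3)  ⇒  FFFF.....  {a→[0, 1, 2, 3]}
  3. unlink(a)  ⇒  .........  {}
  4. create(a)  ⇒  F........  {a→[0]}
  5. create(c)  ⇒  FF.......  {a→[0]; c→[1]}
  6. unlink(c)  ⇒  F........  {a→[0]}
  7. append(a, 2)  ⇒  FFF......  {a→[0, 1, 2]}
  8. create(b)  ⇒  FFFF.....  {a→[0, 1, 2]; b→[3]}
  9. create(d)  ⇒  FFFFF....  {a→[0, 1, 2]; b→[3]; d→[4]}
  10. truncate(a, 2)  ⇒  FF.FF....  {a→[0, 1]; b→[3]; d→[4]}

bitmap = FF.FF....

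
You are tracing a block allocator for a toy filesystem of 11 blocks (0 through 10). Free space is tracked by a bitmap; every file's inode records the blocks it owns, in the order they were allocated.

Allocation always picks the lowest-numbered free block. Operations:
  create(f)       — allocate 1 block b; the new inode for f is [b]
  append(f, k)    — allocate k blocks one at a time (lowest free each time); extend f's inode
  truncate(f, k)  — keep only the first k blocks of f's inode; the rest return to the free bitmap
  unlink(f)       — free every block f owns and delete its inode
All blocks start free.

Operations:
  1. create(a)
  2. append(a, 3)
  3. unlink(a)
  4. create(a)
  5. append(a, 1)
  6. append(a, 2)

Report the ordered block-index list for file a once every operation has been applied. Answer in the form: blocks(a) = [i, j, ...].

blocks(a) = [0, 1, 2, 3]

  1. create(a)  ⇒  F..........  {a→[0]}
  2. append(a, 3)  ⇒  FFFF.......  {a→[0, 1, 2, 3]}
  3. unlink(a)  ⇒  ...........  {}
  4. create(a)  ⇒  F..........  {a→[0]}
  5. append(a, 1)  ⇒  FF.........  {a→[0, 1]}
  6. append(a, 2)  ⇒  FFFF.......  {a→[0, 1, 2, 3]}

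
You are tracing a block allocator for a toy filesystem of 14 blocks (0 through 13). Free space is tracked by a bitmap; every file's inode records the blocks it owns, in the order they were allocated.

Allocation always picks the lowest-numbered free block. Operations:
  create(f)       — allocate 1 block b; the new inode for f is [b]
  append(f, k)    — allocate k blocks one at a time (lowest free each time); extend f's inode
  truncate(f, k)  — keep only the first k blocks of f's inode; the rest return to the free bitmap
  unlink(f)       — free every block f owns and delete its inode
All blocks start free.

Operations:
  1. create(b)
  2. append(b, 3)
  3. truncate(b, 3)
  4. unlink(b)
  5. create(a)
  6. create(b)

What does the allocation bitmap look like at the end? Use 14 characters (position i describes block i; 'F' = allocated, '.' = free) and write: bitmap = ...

[1] create(b) — b=0 (map F.............)
[2] append(b, 3) — b=0,1,2,3 (map FFFF..........)
[3] truncate(b, 3) — b=0,1,2 (map FFF...........)
[4] unlink(b) —  (map ..............)
[5] create(a) — a=0 (map F.............)
[6] create(b) — a=0 b=1 (map FF............)

bitmap = FF............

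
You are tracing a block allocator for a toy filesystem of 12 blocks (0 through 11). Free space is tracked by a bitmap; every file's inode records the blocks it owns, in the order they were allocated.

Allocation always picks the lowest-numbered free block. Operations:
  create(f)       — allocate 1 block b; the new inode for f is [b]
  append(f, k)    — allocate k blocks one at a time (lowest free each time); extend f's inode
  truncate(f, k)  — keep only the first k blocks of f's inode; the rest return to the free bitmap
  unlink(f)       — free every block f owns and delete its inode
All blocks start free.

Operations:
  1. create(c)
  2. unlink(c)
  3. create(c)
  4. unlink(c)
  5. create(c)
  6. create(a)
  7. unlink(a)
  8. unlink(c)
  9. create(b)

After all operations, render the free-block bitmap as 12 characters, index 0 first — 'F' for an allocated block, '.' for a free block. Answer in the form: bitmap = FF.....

  1. create(c)  ⇒  F...........  {c→[0]}
  2. unlink(c)  ⇒  ............  {}
  3. create(c)  ⇒  F...........  {c→[0]}
  4. unlink(c)  ⇒  ............  {}
  5. create(c)  ⇒  F...........  {c→[0]}
  6. create(a)  ⇒  FF..........  {a→[1]; c→[0]}
  7. unlink(a)  ⇒  F...........  {c→[0]}
  8. unlink(c)  ⇒  ............  {}
  9. create(b)  ⇒  F...........  {b→[0]}

bitmap = F...........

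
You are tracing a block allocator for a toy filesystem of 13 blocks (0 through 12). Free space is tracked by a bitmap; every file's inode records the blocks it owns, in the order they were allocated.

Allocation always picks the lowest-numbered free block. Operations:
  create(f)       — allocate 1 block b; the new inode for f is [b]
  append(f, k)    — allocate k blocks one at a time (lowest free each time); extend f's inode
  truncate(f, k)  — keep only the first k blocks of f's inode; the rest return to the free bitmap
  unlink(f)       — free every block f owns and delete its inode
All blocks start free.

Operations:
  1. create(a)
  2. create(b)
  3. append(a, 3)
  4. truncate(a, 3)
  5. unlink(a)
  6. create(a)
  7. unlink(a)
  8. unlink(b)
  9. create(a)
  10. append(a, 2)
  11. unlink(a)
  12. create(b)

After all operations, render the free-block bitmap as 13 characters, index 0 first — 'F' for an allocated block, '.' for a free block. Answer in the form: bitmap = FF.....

after create(a) → a:[0]  free=[F............]
after create(b) → a:[0], b:[1]  free=[FF...........]
after append(a, 3) → a:[0, 2, 3, 4], b:[1]  free=[FFFFF........]
after truncate(a, 3) → a:[0, 2, 3], b:[1]  free=[FFFF.........]
after unlink(a) → b:[1]  free=[.F...........]
after create(a) → a:[0], b:[1]  free=[FF...........]
after unlink(a) → b:[1]  free=[.F...........]
after unlink(b) →   free=[.............]
after create(a) → a:[0]  free=[F............]
after append(a, 2) → a:[0, 1, 2]  free=[FFF..........]
after unlink(a) →   free=[.............]
after create(b) → b:[0]  free=[F............]

bitmap = F............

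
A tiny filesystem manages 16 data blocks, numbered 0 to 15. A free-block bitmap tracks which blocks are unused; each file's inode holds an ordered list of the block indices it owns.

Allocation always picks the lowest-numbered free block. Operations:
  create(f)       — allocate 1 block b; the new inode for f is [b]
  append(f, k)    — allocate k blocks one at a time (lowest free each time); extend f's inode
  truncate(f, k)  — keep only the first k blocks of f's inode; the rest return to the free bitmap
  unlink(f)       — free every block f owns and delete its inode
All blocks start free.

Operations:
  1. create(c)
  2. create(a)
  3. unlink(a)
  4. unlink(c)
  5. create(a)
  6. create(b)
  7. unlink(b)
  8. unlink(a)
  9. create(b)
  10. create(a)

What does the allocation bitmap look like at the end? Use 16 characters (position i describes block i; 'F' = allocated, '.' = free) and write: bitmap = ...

bitmap = FF..............

after create(c) → c:[0]  free=[F...............]
after create(a) → a:[1], c:[0]  free=[FF..............]
after unlink(a) → c:[0]  free=[F...............]
after unlink(c) →   free=[................]
after create(a) → a:[0]  free=[F...............]
after create(b) → a:[0], b:[1]  free=[FF..............]
after unlink(b) → a:[0]  free=[F...............]
after unlink(a) →   free=[................]
after create(b) → b:[0]  free=[F...............]
after create(a) → a:[1], b:[0]  free=[FF..............]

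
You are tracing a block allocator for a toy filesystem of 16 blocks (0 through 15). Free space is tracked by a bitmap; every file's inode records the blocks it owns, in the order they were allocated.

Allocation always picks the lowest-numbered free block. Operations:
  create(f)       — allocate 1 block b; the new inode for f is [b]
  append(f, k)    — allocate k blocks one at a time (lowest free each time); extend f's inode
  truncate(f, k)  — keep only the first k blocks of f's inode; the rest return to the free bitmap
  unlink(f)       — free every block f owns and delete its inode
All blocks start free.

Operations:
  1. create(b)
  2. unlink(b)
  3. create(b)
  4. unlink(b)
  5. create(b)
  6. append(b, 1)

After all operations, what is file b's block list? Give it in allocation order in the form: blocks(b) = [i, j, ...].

blocks(b) = [0, 1]

[1] create(b) — b=0 (map F...............)
[2] unlink(b) —  (map ................)
[3] create(b) — b=0 (map F...............)
[4] unlink(b) —  (map ................)
[5] create(b) — b=0 (map F...............)
[6] append(b, 1) — b=0,1 (map FF..............)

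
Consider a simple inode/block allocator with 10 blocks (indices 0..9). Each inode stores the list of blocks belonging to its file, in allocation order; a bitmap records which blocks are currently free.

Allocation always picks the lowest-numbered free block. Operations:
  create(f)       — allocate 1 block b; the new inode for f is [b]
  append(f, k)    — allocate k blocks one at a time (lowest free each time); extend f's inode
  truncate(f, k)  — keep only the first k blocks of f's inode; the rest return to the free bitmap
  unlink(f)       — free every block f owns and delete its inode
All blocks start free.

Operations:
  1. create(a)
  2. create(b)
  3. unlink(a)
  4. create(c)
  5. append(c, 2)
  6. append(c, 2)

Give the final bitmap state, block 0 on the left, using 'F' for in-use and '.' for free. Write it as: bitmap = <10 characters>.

after create(a) → a:[0]  free=[F.........]
after create(b) → a:[0], b:[1]  free=[FF........]
after unlink(a) → b:[1]  free=[.F........]
after create(c) → b:[1], c:[0]  free=[FF........]
after append(c, 2) → b:[1], c:[0, 2, 3]  free=[FFFF......]
after append(c, 2) → b:[1], c:[0, 2, 3, 4, 5]  free=[FFFFFF....]

bitmap = FFFFFF....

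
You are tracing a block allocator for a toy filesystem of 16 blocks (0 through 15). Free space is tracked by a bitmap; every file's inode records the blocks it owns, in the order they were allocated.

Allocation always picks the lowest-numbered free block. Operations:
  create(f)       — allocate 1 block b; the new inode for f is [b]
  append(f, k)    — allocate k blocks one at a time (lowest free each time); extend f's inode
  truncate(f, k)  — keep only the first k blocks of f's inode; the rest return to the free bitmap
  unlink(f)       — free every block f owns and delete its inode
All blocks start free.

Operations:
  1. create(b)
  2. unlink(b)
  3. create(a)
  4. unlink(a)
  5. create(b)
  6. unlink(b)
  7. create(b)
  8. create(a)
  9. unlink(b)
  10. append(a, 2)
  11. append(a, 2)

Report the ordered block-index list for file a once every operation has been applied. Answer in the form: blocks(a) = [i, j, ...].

create(b): bitmap=F............... | b=[0]
unlink(b): bitmap=................ | 
create(a): bitmap=F............... | a=[0]
unlink(a): bitmap=................ | 
create(b): bitmap=F............... | b=[0]
unlink(b): bitmap=................ | 
create(b): bitmap=F............... | b=[0]
create(a): bitmap=FF.............. | a=[1] b=[0]
unlink(b): bitmap=.F.............. | a=[1]
append(a, 2): bitmap=FFF............. | a=[1, 0, 2]
append(a, 2): bitmap=FFFFF........... | a=[1, 0, 2, 3, 4]

blocks(a) = [1, 0, 2, 3, 4]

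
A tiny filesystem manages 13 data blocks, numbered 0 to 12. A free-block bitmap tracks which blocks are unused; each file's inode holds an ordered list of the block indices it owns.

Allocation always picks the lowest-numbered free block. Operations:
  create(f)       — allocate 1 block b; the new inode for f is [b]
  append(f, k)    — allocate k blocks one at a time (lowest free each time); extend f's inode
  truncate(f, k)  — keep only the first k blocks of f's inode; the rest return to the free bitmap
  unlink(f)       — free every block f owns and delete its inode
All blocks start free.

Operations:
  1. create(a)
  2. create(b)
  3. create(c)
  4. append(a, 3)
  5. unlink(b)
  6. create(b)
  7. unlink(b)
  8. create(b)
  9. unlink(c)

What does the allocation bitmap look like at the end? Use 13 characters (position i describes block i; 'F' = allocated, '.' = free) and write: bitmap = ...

  1. create(a)  ⇒  F............  {a→[0]}
  2. create(b)  ⇒  FF...........  {a→[0]; b→[1]}
  3. create(c)  ⇒  FFF..........  {a→[0]; b→[1]; c→[2]}
  4. append(a, 3)  ⇒  FFFFFF.......  {a→[0, 3, 4, 5]; b→[1]; c→[2]}
  5. unlink(b)  ⇒  F.FFFF.......  {a→[0, 3, 4, 5]; c→[2]}
  6. create(b)  ⇒  FFFFFF.......  {a→[0, 3, 4, 5]; b→[1]; c→[2]}
  7. unlink(b)  ⇒  F.FFFF.......  {a→[0, 3, 4, 5]; c→[2]}
  8. create(b)  ⇒  FFFFFF.......  {a→[0, 3, 4, 5]; b→[1]; c→[2]}
  9. unlink(c)  ⇒  FF.FFF.......  {a→[0, 3, 4, 5]; b→[1]}

bitmap = FF.FFF.......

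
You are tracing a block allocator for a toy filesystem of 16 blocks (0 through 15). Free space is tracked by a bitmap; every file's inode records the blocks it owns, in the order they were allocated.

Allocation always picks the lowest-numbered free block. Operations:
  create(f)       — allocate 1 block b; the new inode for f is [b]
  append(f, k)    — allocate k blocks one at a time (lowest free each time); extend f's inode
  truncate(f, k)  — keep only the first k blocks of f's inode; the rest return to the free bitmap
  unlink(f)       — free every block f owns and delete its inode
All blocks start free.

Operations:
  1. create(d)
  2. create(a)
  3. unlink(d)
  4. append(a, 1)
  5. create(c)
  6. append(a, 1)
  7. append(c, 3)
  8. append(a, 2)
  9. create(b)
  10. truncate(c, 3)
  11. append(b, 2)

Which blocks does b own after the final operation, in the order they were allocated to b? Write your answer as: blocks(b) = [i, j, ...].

after create(d) → d:[0]  free=[F...............]
after create(a) → a:[1], d:[0]  free=[FF..............]
after unlink(d) → a:[1]  free=[.F..............]
after append(a, 1) → a:[1, 0]  free=[FF..............]
after create(c) → a:[1, 0], c:[2]  free=[FFF.............]
after append(a, 1) → a:[1, 0, 3], c:[2]  free=[FFFF............]
after append(c, 3) → a:[1, 0, 3], c:[2, 4, 5, 6]  free=[FFFFFFF.........]
after append(a, 2) → a:[1, 0, 3, 7, 8], c:[2, 4, 5, 6]  free=[FFFFFFFFF.......]
after create(b) → a:[1, 0, 3, 7, 8], b:[9], c:[2, 4, 5, 6]  free=[FFFFFFFFFF......]
after truncate(c, 3) → a:[1, 0, 3, 7, 8], b:[9], c:[2, 4, 5]  free=[FFFFFF.FFF......]
after append(b, 2) → a:[1, 0, 3, 7, 8], b:[9, 6, 10], c:[2, 4, 5]  free=[FFFFFFFFFFF.....]

blocks(b) = [9, 6, 10]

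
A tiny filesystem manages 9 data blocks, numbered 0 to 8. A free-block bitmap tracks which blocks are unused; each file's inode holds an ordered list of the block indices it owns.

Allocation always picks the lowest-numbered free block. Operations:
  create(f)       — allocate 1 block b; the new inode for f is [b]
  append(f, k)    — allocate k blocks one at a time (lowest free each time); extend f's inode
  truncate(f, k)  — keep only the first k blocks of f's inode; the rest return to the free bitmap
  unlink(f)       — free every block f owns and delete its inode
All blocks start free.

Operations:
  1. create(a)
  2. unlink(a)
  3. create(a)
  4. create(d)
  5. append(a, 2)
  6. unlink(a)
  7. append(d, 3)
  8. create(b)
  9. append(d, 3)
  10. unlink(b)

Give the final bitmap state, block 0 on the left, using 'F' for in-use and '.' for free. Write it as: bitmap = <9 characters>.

bitmap = FFFF.FFF.

create(a): bitmap=F........ | a=[0]
unlink(a): bitmap=......... | 
create(a): bitmap=F........ | a=[0]
create(d): bitmap=FF....... | a=[0] d=[1]
append(a, 2): bitmap=FFFF..... | a=[0, 2, 3] d=[1]
unlink(a): bitmap=.F....... | d=[1]
append(d, 3): bitmap=FFFF..... | d=[1, 0, 2, 3]
create(b): bitmap=FFFFF.... | b=[4] d=[1, 0, 2, 3]
append(d, 3): bitmap=FFFFFFFF. | b=[4] d=[1, 0, 2, 3, 5, 6, 7]
unlink(b): bitmap=FFFF.FFF. | d=[1, 0, 2, 3, 5, 6, 7]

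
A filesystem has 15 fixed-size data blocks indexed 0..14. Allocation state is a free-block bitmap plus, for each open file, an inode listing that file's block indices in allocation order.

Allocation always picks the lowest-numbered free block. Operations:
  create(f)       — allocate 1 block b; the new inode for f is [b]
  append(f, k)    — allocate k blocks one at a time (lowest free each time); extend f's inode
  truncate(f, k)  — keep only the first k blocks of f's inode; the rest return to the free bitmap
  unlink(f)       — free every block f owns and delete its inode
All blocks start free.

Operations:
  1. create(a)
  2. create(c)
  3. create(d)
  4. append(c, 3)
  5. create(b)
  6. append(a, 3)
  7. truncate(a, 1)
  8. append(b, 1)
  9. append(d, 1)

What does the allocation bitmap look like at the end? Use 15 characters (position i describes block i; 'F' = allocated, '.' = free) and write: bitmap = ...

bitmap = FFFFFFFFF......

after create(a) → a:[0]  free=[F..............]
after create(c) → a:[0], c:[1]  free=[FF.............]
after create(d) → a:[0], c:[1], d:[2]  free=[FFF............]
after append(c, 3) → a:[0], c:[1, 3, 4, 5], d:[2]  free=[FFFFFF.........]
after create(b) → a:[0], b:[6], c:[1, 3, 4, 5], d:[2]  free=[FFFFFFF........]
after append(a, 3) → a:[0, 7, 8, 9], b:[6], c:[1, 3, 4, 5], d:[2]  free=[FFFFFFFFFF.....]
after truncate(a, 1) → a:[0], b:[6], c:[1, 3, 4, 5], d:[2]  free=[FFFFFFF........]
after append(b, 1) → a:[0], b:[6, 7], c:[1, 3, 4, 5], d:[2]  free=[FFFFFFFF.......]
after append(d, 1) → a:[0], b:[6, 7], c:[1, 3, 4, 5], d:[2, 8]  free=[FFFFFFFFF......]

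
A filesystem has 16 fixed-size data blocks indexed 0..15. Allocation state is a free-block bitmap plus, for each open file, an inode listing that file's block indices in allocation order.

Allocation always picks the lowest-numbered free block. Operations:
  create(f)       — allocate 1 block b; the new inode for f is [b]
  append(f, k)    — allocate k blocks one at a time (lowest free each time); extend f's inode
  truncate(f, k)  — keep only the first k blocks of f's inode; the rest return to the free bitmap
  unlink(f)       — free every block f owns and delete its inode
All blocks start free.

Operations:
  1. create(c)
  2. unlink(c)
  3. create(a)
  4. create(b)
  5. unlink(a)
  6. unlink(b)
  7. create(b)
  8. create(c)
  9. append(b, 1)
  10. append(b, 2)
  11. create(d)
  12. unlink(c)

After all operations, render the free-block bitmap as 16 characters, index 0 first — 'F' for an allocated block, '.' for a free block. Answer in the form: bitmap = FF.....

bitmap = F.FFFF..........

[1] create(c) — c=0 (map F...............)
[2] unlink(c) —  (map ................)
[3] create(a) — a=0 (map F...............)
[4] create(b) — a=0 b=1 (map FF..............)
[5] unlink(a) — b=1 (map .F..............)
[6] unlink(b) —  (map ................)
[7] create(b) — b=0 (map F...............)
[8] create(c) — b=0 c=1 (map FF..............)
[9] append(b, 1) — b=0,2 c=1 (map FFF.............)
[10] append(b, 2) — b=0,2,3,4 c=1 (map FFFFF...........)
[11] create(d) — b=0,2,3,4 c=1 d=5 (map FFFFFF..........)
[12] unlink(c) — b=0,2,3,4 d=5 (map F.FFFF..........)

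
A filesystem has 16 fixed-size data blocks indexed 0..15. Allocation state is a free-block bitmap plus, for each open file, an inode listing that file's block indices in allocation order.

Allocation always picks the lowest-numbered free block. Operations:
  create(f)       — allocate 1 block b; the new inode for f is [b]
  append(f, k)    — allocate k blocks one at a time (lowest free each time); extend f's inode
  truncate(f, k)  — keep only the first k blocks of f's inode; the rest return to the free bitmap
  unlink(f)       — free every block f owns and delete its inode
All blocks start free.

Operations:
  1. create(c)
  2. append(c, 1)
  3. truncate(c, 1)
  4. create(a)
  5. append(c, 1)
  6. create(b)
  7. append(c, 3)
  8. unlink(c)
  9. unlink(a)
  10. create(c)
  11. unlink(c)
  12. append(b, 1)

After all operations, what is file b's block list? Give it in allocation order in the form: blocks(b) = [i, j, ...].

blocks(b) = [3, 0]

create(c): bitmap=F............... | c=[0]
append(c, 1): bitmap=FF.............. | c=[0, 1]
truncate(c, 1): bitmap=F............... | c=[0]
create(a): bitmap=FF.............. | a=[1] c=[0]
append(c, 1): bitmap=FFF............. | a=[1] c=[0, 2]
create(b): bitmap=FFFF............ | a=[1] b=[3] c=[0, 2]
append(c, 3): bitmap=FFFFFFF......... | a=[1] b=[3] c=[0, 2, 4, 5, 6]
unlink(c): bitmap=.F.F............ | a=[1] b=[3]
unlink(a): bitmap=...F............ | b=[3]
create(c): bitmap=F..F............ | b=[3] c=[0]
unlink(c): bitmap=...F............ | b=[3]
append(b, 1): bitmap=F..F............ | b=[3, 0]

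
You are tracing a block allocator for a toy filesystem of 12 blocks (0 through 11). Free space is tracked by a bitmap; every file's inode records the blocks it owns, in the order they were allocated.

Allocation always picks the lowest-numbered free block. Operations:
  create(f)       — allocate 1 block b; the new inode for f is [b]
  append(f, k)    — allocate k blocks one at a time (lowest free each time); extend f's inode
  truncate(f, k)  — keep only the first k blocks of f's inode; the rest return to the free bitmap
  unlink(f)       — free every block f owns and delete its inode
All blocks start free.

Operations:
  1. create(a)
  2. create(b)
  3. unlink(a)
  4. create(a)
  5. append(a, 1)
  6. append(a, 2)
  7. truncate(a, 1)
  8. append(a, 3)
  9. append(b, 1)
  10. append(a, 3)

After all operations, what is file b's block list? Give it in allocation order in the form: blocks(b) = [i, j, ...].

blocks(b) = [1, 5]

create(a): bitmap=F........... | a=[0]
create(b): bitmap=FF.......... | a=[0] b=[1]
unlink(a): bitmap=.F.......... | b=[1]
create(a): bitmap=FF.......... | a=[0] b=[1]
append(a, 1): bitmap=FFF......... | a=[0, 2] b=[1]
append(a, 2): bitmap=FFFFF....... | a=[0, 2, 3, 4] b=[1]
truncate(a, 1): bitmap=FF.......... | a=[0] b=[1]
append(a, 3): bitmap=FFFFF....... | a=[0, 2, 3, 4] b=[1]
append(b, 1): bitmap=FFFFFF...... | a=[0, 2, 3, 4] b=[1, 5]
append(a, 3): bitmap=FFFFFFFFF... | a=[0, 2, 3, 4, 6, 7, 8] b=[1, 5]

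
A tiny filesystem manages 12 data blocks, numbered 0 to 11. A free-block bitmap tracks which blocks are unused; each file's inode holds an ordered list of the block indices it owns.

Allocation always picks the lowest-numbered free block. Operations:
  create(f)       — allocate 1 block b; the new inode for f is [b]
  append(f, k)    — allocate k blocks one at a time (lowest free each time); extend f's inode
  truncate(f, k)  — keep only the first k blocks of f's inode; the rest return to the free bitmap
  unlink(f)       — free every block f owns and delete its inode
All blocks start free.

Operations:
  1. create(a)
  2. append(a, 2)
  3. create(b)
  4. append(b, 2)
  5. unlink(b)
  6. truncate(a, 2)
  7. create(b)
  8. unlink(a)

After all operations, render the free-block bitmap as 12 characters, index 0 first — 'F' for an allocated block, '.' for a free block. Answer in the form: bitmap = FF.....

bitmap = ..F.........

[1] create(a) — a=0 (map F...........)
[2] append(a, 2) — a=0,1,2 (map FFF.........)
[3] create(b) — a=0,1,2 b=3 (map FFFF........)
[4] append(b, 2) — a=0,1,2 b=3,4,5 (map FFFFFF......)
[5] unlink(b) — a=0,1,2 (map FFF.........)
[6] truncate(a, 2) — a=0,1 (map FF..........)
[7] create(b) — a=0,1 b=2 (map FFF.........)
[8] unlink(a) — b=2 (map ..F.........)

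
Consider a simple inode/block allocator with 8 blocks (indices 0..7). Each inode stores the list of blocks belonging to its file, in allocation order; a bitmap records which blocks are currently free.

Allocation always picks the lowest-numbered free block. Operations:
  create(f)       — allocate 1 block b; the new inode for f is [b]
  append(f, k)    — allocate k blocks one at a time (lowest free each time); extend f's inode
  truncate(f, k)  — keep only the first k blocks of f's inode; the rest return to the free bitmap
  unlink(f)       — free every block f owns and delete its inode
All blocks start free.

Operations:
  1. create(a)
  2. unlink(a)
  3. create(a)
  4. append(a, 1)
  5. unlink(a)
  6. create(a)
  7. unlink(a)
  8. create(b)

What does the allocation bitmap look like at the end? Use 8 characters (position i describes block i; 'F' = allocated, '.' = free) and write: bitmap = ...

bitmap = F.......

  1. create(a)  ⇒  F.......  {a→[0]}
  2. unlink(a)  ⇒  ........  {}
  3. create(a)  ⇒  F.......  {a→[0]}
  4. append(a, 1)  ⇒  FF......  {a→[0, 1]}
  5. unlink(a)  ⇒  ........  {}
  6. create(a)  ⇒  F.......  {a→[0]}
  7. unlink(a)  ⇒  ........  {}
  8. create(b)  ⇒  F.......  {b→[0]}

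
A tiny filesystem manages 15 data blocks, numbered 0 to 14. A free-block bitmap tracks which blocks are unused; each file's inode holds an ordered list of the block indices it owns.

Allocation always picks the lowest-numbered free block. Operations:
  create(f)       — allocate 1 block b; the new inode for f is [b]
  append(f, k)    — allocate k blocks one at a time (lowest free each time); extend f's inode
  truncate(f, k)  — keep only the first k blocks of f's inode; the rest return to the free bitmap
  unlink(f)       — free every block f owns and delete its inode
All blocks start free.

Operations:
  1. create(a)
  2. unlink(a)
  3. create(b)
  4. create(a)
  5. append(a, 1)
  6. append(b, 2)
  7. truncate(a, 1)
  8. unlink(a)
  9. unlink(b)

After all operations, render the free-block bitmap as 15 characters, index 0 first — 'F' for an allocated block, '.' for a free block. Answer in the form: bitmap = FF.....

  1. create(a)  ⇒  F..............  {a→[0]}
  2. unlink(a)  ⇒  ...............  {}
  3. create(b)  ⇒  F..............  {b→[0]}
  4. create(a)  ⇒  FF.............  {a→[1]; b→[0]}
  5. append(a, 1)  ⇒  FFF............  {a→[1, 2]; b→[0]}
  6. append(b, 2)  ⇒  FFFFF..........  {a→[1, 2]; b→[0, 3, 4]}
  7. truncate(a, 1)  ⇒  FF.FF..........  {a→[1]; b→[0, 3, 4]}
  8. unlink(a)  ⇒  F..FF..........  {b→[0, 3, 4]}
  9. unlink(b)  ⇒  ...............  {}

bitmap = ...............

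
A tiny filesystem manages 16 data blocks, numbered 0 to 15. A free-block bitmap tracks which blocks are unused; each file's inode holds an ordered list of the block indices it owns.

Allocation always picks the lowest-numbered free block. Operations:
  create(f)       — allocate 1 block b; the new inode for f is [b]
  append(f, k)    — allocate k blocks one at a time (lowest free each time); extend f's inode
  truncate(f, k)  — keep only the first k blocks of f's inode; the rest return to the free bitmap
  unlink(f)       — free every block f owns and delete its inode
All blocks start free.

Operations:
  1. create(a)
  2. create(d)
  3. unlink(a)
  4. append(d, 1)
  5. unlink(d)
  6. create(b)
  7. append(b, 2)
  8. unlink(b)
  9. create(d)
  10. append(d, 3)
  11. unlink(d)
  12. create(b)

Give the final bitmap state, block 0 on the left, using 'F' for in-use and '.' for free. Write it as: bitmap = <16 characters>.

bitmap = F...............

create(a): bitmap=F............... | a=[0]
create(d): bitmap=FF.............. | a=[0] d=[1]
unlink(a): bitmap=.F.............. | d=[1]
append(d, 1): bitmap=FF.............. | d=[1, 0]
unlink(d): bitmap=................ | 
create(b): bitmap=F............... | b=[0]
append(b, 2): bitmap=FFF............. | b=[0, 1, 2]
unlink(b): bitmap=................ | 
create(d): bitmap=F............... | d=[0]
append(d, 3): bitmap=FFFF............ | d=[0, 1, 2, 3]
unlink(d): bitmap=................ | 
create(b): bitmap=F............... | b=[0]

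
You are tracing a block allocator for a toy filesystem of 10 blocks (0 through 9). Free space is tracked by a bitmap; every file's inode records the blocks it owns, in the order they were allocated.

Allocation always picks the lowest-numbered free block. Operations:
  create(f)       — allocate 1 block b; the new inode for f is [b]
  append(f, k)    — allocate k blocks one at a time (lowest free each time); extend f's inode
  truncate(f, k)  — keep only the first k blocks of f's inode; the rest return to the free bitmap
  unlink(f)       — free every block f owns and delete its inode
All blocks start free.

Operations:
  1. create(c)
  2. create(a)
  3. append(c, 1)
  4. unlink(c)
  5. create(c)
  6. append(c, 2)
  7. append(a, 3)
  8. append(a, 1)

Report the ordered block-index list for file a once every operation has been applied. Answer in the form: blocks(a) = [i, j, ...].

blocks(a) = [1, 4, 5, 6, 7]

create(c): bitmap=F......... | c=[0]
create(a): bitmap=FF........ | a=[1] c=[0]
append(c, 1): bitmap=FFF....... | a=[1] c=[0, 2]
unlink(c): bitmap=.F........ | a=[1]
create(c): bitmap=FF........ | a=[1] c=[0]
append(c, 2): bitmap=FFFF...... | a=[1] c=[0, 2, 3]
append(a, 3): bitmap=FFFFFFF... | a=[1, 4, 5, 6] c=[0, 2, 3]
append(a, 1): bitmap=FFFFFFFF.. | a=[1, 4, 5, 6, 7] c=[0, 2, 3]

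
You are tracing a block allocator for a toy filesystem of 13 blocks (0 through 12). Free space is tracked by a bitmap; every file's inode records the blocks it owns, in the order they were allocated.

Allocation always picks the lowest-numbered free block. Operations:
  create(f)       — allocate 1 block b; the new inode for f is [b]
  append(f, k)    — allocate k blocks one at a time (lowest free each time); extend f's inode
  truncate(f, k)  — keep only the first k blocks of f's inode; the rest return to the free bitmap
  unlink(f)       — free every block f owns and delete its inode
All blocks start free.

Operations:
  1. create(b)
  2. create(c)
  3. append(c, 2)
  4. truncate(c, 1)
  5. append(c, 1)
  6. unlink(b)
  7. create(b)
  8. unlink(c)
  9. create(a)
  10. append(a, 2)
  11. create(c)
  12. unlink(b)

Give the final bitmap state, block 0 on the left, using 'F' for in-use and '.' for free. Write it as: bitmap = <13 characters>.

[1] create(b) — b=0 (map F............)
[2] create(c) — b=0 c=1 (map FF...........)
[3] append(c, 2) — b=0 c=1,2,3 (map FFFF.........)
[4] truncate(c, 1) — b=0 c=1 (map FF...........)
[5] append(c, 1) — b=0 c=1,2 (map FFF..........)
[6] unlink(b) — c=1,2 (map .FF..........)
[7] create(b) — b=0 c=1,2 (map FFF..........)
[8] unlink(c) — b=0 (map F............)
[9] create(a) — a=1 b=0 (map FF...........)
[10] append(a, 2) — a=1,2,3 b=0 (map FFFF.........)
[11] create(c) — a=1,2,3 b=0 c=4 (map FFFFF........)
[12] unlink(b) — a=1,2,3 c=4 (map .FFFF........)

bitmap = .FFFF........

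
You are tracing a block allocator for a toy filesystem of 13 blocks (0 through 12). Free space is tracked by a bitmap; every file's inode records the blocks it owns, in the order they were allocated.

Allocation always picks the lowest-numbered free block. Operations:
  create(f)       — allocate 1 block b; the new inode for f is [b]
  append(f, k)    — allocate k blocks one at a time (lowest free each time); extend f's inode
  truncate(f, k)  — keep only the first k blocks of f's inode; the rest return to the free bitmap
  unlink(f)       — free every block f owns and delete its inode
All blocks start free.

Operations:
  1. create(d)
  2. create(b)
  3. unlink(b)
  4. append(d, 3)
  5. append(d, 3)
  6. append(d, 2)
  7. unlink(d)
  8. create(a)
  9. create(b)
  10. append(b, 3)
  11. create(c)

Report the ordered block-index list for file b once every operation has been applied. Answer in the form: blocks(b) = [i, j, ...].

after create(d) → d:[0]  free=[F............]
after create(b) → b:[1], d:[0]  free=[FF...........]
after unlink(b) → d:[0]  free=[F............]
after append(d, 3) → d:[0, 1, 2, 3]  free=[FFFF.........]
after append(d, 3) → d:[0, 1, 2, 3, 4, 5, 6]  free=[FFFFFFF......]
after append(d, 2) → d:[0, 1, 2, 3, 4, 5, 6, 7, 8]  free=[FFFFFFFFF....]
after unlink(d) →   free=[.............]
after create(a) → a:[0]  free=[F............]
after create(b) → a:[0], b:[1]  free=[FF...........]
after append(b, 3) → a:[0], b:[1, 2, 3, 4]  free=[FFFFF........]
after create(c) → a:[0], b:[1, 2, 3, 4], c:[5]  free=[FFFFFF.......]

blocks(b) = [1, 2, 3, 4]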